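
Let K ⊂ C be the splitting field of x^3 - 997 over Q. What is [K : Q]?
[K : Q] = 6

The roots of x^3 - 997 are ∛997, ω∛997, ω^2∛997 where ω = e^(2πi/3) is a primitive cube root of unity, so K = Q(∛997, ω). Now [Q(∛997):Q] = 3 (since 997 is not a perfect cube, x^3 - 997 is irreducible) and [Q(ω):Q] = 2. Both 2 and 3 divide [K:Q], and [K:Q] ≤ 3·2 = 6, so [K:Q] = 6. (Equivalently: Q(∛997) ⊂ R but ω ∉ R, so [K : Q(∛997)] = 2.)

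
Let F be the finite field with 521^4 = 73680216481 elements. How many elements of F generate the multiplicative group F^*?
There are φ(73680216480) = 17511137280 primitive elements

F_q^* is cyclic of order q - 1 = 73680216480. A cyclic group of order m has exactly φ(m) generators. Here m = 73680216480 = 2^5 · 3^2 · 5 · 13 · 29 · 135721, so the number of primitive elements is φ(73680216480) = 17511137280.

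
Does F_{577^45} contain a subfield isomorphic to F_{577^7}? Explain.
No: F_{577^7} is not a subfield of F_{577^45}

F_{p^m} embeds in F_{p^n} iff m | n. Here 7 ∤ 45 (since 45 = 6·7 + 3 with remainder 3 ≠ 0), so F_{577^7} is not a subfield of F_{577^45}. Equivalently: if it were, the tower law would give 7 = [F_{577^7}:F_577] dividing [F_{577^45}:F_577] = 45, contradiction.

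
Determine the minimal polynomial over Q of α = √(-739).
m_α(x) = x^2 + 739

α satisfies α^2 + 739 = 0, so x^2 + 739 annihilates α. Since d = -739 is squarefree and ≠ 1, it is not a perfect square in Q, so x^2 + 739 has no rational root and is therefore irreducible over Q (a degree-2 polynomial over a field is irreducible iff it has no root). Hence m_α(x) = x^2 + 739.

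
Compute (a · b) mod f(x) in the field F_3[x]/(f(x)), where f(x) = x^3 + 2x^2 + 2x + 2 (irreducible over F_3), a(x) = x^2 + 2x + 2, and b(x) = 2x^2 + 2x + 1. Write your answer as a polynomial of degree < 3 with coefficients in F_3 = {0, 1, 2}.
a · b ≡ x^2 + x + 1 (mod f(x))

Multiply in F_3[x]: a(x)·b(x) = (x^2 + 2x + 2)·(2x^2 + 2x + 1) = 2x^4 + 2. This has degree ≥ 3, so divide by f(x) over F_3: 2x^4 + 2 = (2x + 2)·(x^3 + 2x^2 + 2x + 2) + (x^2 + x + 1). Hence a·b ≡ x^2 + x + 1 (mod f). (F_3[x]/(f) is a field with 3^3 = 27 elements since f is irreducible of degree 3.)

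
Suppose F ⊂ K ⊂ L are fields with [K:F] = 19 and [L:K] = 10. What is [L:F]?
[L:F] = 190

The tower law says that for any tower of field extensions F ⊂ K ⊂ L with finite degrees, [L:F] = [L:K] · [K:F]. Here this gives [L:F] = 10 · 19 = 190.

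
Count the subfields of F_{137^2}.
F_{137^2} has 2 subfields

The subfields of F_{p^n} are exactly the fields F_{p^d} for d | n (each is the fixed field of the unique index-d subgroup of Gal(F_{p^n}/F_p) ≅ Z/nZ). The divisors of n = 2 are {1, 2}, giving 2 subfields: F_{137^1}, F_{137^2}.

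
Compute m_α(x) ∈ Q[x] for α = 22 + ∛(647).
m_α(x) = x^3 - 66x^2 + 1452x - 11295

Set β = α - 22 = ∛(647), so β^3 = 647. Then (α - 22)^3 - 647 = 0, i.e. α is a root of g(x) = (x - 22)^3 - 647 = x^3 - 66x^2 + 1452x - 11295. Since g(x) = h(x - 22) where h(x) = x^3 - 647, and h is irreducible over Q (because 647 is not a perfect cube, so h has no rational root, and a monic cubic with no rational root is irreducible), g is also irreducible (irreducibility is preserved under the substitution x → x - 22). Hence m_α(x) = x^3 - 66x^2 + 1452x - 11295.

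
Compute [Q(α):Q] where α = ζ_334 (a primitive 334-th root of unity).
[Q(α):Q] = 166

The minimal polynomial of ζ_334 over Q is the 334-th cyclotomic polynomial Φ_334(x), which is irreducible over Q and has degree φ(334) = 166. Hence [Q(α):Q] = φ(334) = 166.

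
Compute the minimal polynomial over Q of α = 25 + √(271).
m_α(x) = x^2 - 50x + 354

From α - 25 = √(271), squaring gives (α - 25)^2 = 271, i.e. α^2 - 50α + 625 = 271, so α^2 - 50α + 354 = 0. The discriminant of x^2 - 50x + 354 is (-50)^2 - 4·(354) = 2500 - 1416 = 1084, and 4·(271) is not a perfect square in Q since 271 is squarefree and ≠ 1. Hence x^2 - 50x + 354 is irreducible over Q and is the minimal polynomial of α.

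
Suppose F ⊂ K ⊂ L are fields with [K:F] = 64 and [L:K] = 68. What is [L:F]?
[L:F] = 4352

The tower law says that for any tower of field extensions F ⊂ K ⊂ L with finite degrees, [L:F] = [L:K] · [K:F]. Here this gives [L:F] = 68 · 64 = 4352.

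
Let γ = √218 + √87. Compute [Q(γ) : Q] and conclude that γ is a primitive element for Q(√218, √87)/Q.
[Q(γ) : Q] = 4 (equivalently, Q(γ) = Q(√218, √87))

Obviously Q(γ) ⊆ Q(√218, √87), and [Q(√218, √87):Q] = 4 (since 218, 87 are distinct squarefree integers > 1 with 18966 not a perfect square). To show equality we compute the minimal polynomial of γ. From γ = √218 + √87: γ^2 = 218 + 2√(18966) + 87 = 305 + 2√(18966), so γ^2 - 305 = 2√(18966); squaring, (γ^2 - 305)^2 = 4·18966, i.e. γ^4 - 610γ^2 + 93025 - 75864 = 0, i.e. γ^4 - 610γ^2 + 17161 = 0. So γ is a root of x^4 - 610x^2 + 17161. This polynomial is irreducible over Q: it has no rational root (each ±√218 ± √87 is irrational), and any factorization into two quadratics over Q would force √(18966) ∈ Q (pairing opposite roots) or √218, √87 ∈ Q (other pairings), all impossible. Hence [Q(γ):Q] = 4 = [Q(√218, √87):Q], so Q(γ) = Q(√218, √87).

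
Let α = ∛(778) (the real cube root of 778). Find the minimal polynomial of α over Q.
m_α(x) = x^3 - 778

α satisfies α^3 = 778, so x^3 - 778 annihilates α. By the rational root test, a rational root p/q (in lowest terms) of x^3 - 778 would satisfy p^3 = 778 q^3, forcing q = 1 and p^3 = 778; but 778 is not a perfect cube, contradiction. A monic cubic over Q with no rational root is irreducible (any nontrivial factorization would include a linear factor). Hence x^3 - 778 is the minimal polynomial of α, and in particular [Q(α):Q] = 3.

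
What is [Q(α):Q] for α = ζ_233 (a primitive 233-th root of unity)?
[Q(α):Q] = 232

The minimal polynomial of ζ_233 over Q is the 233-th cyclotomic polynomial Φ_233(x), which is irreducible over Q and has degree φ(233) = 232. Hence [Q(α):Q] = φ(233) = 232.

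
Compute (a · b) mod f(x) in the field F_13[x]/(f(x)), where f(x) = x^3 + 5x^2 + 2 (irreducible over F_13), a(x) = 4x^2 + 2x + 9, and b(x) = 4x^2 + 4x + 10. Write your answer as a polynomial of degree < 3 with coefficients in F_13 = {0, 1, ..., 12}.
a · b ≡ 11x + 7 (mod f(x))

Multiply in F_13[x]: a(x)·b(x) = (4x^2 + 2x + 9)·(4x^2 + 4x + 10) = 3x^4 + 11x^3 + 6x^2 + 4x + 12. This has degree ≥ 3, so divide by f(x) over F_13: 3x^4 + 11x^3 + 6x^2 + 4x + 12 = (3x + 9)·(x^3 + 5x^2 + 2) + (11x + 7). Hence a·b ≡ 11x + 7 (mod f). (F_13[x]/(f) is a field with 13^3 = 2197 elements since f is irreducible of degree 3.)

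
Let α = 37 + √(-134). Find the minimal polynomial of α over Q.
m_α(x) = x^2 - 74x + 1503

From α - 37 = √(-134), squaring gives (α - 37)^2 = -134, i.e. α^2 - 74α + 1369 = -134, so α^2 - 74α + 1503 = 0. The discriminant of x^2 - 74x + 1503 is (-74)^2 - 4·(1503) = 5476 - 6012 = -536, and 4·(-134) is not a perfect square in Q since -134 is squarefree and ≠ 1. Hence x^2 - 74x + 1503 is irreducible over Q and is the minimal polynomial of α.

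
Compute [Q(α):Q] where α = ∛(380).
[Q(α):Q] = 3

The minimal polynomial of α is x^3 - 380, irreducible over Q since 380 is not a perfect cube (so x^3 - 380 has no rational root). Hence [Q(α):Q] = deg(m_α) = 3.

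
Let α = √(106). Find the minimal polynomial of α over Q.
m_α(x) = x^2 - 106

α satisfies α^2 - 106 = 0, so x^2 - 106 annihilates α. Since d = 106 is squarefree and ≠ 1, it is not a perfect square in Q, so x^2 - 106 has no rational root and is therefore irreducible over Q (a degree-2 polynomial over a field is irreducible iff it has no root). Hence m_α(x) = x^2 - 106.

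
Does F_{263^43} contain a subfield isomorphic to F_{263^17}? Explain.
No: F_{263^17} is not a subfield of F_{263^43}

F_{p^m} embeds in F_{p^n} iff m | n. Here 17 ∤ 43 (since 43 = 2·17 + 9 with remainder 9 ≠ 0), so F_{263^17} is not a subfield of F_{263^43}. Equivalently: if it were, the tower law would give 17 = [F_{263^17}:F_263] dividing [F_{263^43}:F_263] = 43, contradiction.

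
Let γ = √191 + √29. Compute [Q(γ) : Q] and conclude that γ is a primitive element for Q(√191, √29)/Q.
[Q(γ) : Q] = 4 (equivalently, Q(γ) = Q(√191, √29))

Obviously Q(γ) ⊆ Q(√191, √29), and [Q(√191, √29):Q] = 4 (since 191, 29 are distinct squarefree integers > 1 with 5539 not a perfect square). To show equality we compute the minimal polynomial of γ. From γ = √191 + √29: γ^2 = 191 + 2√(5539) + 29 = 220 + 2√(5539), so γ^2 - 220 = 2√(5539); squaring, (γ^2 - 220)^2 = 4·5539, i.e. γ^4 - 440γ^2 + 48400 - 22156 = 0, i.e. γ^4 - 440γ^2 + 26244 = 0. So γ is a root of x^4 - 440x^2 + 26244. This polynomial is irreducible over Q: it has no rational root (each ±√191 ± √29 is irrational), and any factorization into two quadratics over Q would force √(5539) ∈ Q (pairing opposite roots) or √191, √29 ∈ Q (other pairings), all impossible. Hence [Q(γ):Q] = 4 = [Q(√191, √29):Q], so Q(γ) = Q(√191, √29).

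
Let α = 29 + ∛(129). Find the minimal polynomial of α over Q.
m_α(x) = x^3 - 87x^2 + 2523x - 24518

Set β = α - 29 = ∛(129), so β^3 = 129. Then (α - 29)^3 - 129 = 0, i.e. α is a root of g(x) = (x - 29)^3 - 129 = x^3 - 87x^2 + 2523x - 24518. Since g(x) = h(x - 29) where h(x) = x^3 - 129, and h is irreducible over Q (because 129 is not a perfect cube, so h has no rational root, and a monic cubic with no rational root is irreducible), g is also irreducible (irreducibility is preserved under the substitution x → x - 29). Hence m_α(x) = x^3 - 87x^2 + 2523x - 24518.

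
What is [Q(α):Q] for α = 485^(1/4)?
[Q(α):Q] = 4

α is a root of x^4 - 485. By Eisenstein's criterion at the prime p = 5 (which divides the constant term 485 but p^2 = 25 does not, since 485 is squarefree), x^4 - 485 is irreducible over Q. Hence [Q(α):Q] = 4.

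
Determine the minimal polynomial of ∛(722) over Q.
m_α(x) = x^3 - 722

α satisfies α^3 = 722, so x^3 - 722 annihilates α. By the rational root test, a rational root p/q (in lowest terms) of x^3 - 722 would satisfy p^3 = 722 q^3, forcing q = 1 and p^3 = 722; but 722 is not a perfect cube, contradiction. A monic cubic over Q with no rational root is irreducible (any nontrivial factorization would include a linear factor). Hence x^3 - 722 is the minimal polynomial of α, and in particular [Q(α):Q] = 3.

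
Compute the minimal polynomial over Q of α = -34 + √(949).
m_α(x) = x^2 + 68x + 207

From α + 34 = √(949), squaring gives (α + 34)^2 = 949, i.e. α^2 + 68α + 1156 = 949, so α^2 + 68α + 207 = 0. The discriminant of x^2 + 68x + 207 is (68)^2 - 4·(207) = 4624 - 828 = 3796, and 4·(949) is not a perfect square in Q since 949 is squarefree and ≠ 1. Hence x^2 + 68x + 207 is irreducible over Q and is the minimal polynomial of α.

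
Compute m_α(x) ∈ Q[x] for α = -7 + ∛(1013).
m_α(x) = x^3 + 21x^2 + 147x - 670

Set β = α + 7 = ∛(1013), so β^3 = 1013. Then (α + 7)^3 - 1013 = 0, i.e. α is a root of g(x) = (x + 7)^3 - 1013 = x^3 + 21x^2 + 147x - 670. Since g(x) = h(x + 7) where h(x) = x^3 - 1013, and h is irreducible over Q (because 1013 is not a perfect cube, so h has no rational root, and a monic cubic with no rational root is irreducible), g is also irreducible (irreducibility is preserved under the substitution x → x + 7). Hence m_α(x) = x^3 + 21x^2 + 147x - 670.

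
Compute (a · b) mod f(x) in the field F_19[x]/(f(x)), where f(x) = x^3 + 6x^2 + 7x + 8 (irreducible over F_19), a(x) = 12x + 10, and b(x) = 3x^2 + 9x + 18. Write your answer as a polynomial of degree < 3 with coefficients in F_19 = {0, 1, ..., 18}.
a · b ≡ 17x^2 + 16x + 6 (mod f(x))

Multiply in F_19[x]: a(x)·b(x) = (12x + 10)·(3x^2 + 9x + 18) = 17x^3 + 5x^2 + 2x + 9. This has degree ≥ 3, so divide by f(x) over F_19: 17x^3 + 5x^2 + 2x + 9 = (17)·(x^3 + 6x^2 + 7x + 8) + (17x^2 + 16x + 6). Hence a·b ≡ 17x^2 + 16x + 6 (mod f). (F_19[x]/(f) is a field with 19^3 = 6859 elements since f is irreducible of degree 3.)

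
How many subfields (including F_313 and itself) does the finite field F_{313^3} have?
F_{313^3} has 2 subfields

The subfields of F_{p^n} are exactly the fields F_{p^d} for d | n (each is the fixed field of the unique index-d subgroup of Gal(F_{p^n}/F_p) ≅ Z/nZ). The divisors of n = 3 are {1, 3}, giving 2 subfields: F_{313^1}, F_{313^3}.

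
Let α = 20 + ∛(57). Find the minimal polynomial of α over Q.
m_α(x) = x^3 - 60x^2 + 1200x - 8057

Set β = α - 20 = ∛(57), so β^3 = 57. Then (α - 20)^3 - 57 = 0, i.e. α is a root of g(x) = (x - 20)^3 - 57 = x^3 - 60x^2 + 1200x - 8057. Since g(x) = h(x - 20) where h(x) = x^3 - 57, and h is irreducible over Q (because 57 is not a perfect cube, so h has no rational root, and a monic cubic with no rational root is irreducible), g is also irreducible (irreducibility is preserved under the substitution x → x - 20). Hence m_α(x) = x^3 - 60x^2 + 1200x - 8057.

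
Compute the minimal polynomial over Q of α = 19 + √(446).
m_α(x) = x^2 - 38x - 85

From α - 19 = √(446), squaring gives (α - 19)^2 = 446, i.e. α^2 - 38α + 361 = 446, so α^2 - 38α - 85 = 0. The discriminant of x^2 - 38x - 85 is (-38)^2 - 4·(-85) = 1444 + 340 = 1784, and 4·(446) is not a perfect square in Q since 446 is squarefree and ≠ 1. Hence x^2 - 38x - 85 is irreducible over Q and is the minimal polynomial of α.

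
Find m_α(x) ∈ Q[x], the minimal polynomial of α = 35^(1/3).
m_α(x) = x^3 - 35

α satisfies α^3 = 35, so x^3 - 35 annihilates α. By the rational root test, a rational root p/q (in lowest terms) of x^3 - 35 would satisfy p^3 = 35 q^3, forcing q = 1 and p^3 = 35; but 35 is not a perfect cube, contradiction. A monic cubic over Q with no rational root is irreducible (any nontrivial factorization would include a linear factor). Hence x^3 - 35 is the minimal polynomial of α, and in particular [Q(α):Q] = 3.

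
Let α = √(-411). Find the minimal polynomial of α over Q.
m_α(x) = x^2 + 411

α satisfies α^2 + 411 = 0, so x^2 + 411 annihilates α. Since d = -411 is squarefree and ≠ 1, it is not a perfect square in Q, so x^2 + 411 has no rational root and is therefore irreducible over Q (a degree-2 polynomial over a field is irreducible iff it has no root). Hence m_α(x) = x^2 + 411.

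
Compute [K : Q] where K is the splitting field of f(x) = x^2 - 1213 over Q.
[K : Q] = 2

f(x) = x^2 - 1213 factors as (x - √1213)(x + √1213). The splitting field is K = Q(√1213). Since 1213 is squarefree and > 1, it is not a perfect square, so x^2 - 1213 is irreducible over Q and [Q(√1213) : Q] = 2. Hence [K : Q] = 2.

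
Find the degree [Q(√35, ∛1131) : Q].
[Q(√35, ∛1131) : Q] = 6

Let L = Q(√35, ∛1131). Since Q(√35) ⊂ L and [Q(√35):Q] = 2, the tower law gives 2 | [L:Q]. Likewise Q(∛1131) ⊂ L with [Q(∛1131):Q] = 3 (because 1131 is not a perfect cube), so 3 | [L:Q]. As gcd(2,3) = 1, [L:Q] is divisible by 6. Conversely L is generated over Q by √35 and ∛1131, so [L:Q] ≤ 2·3 = 6. Therefore [Q(√35, ∛1131) : Q] = 6.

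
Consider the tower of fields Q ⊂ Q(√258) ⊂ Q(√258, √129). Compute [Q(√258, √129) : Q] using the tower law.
[Q(√258, √129) : Q] = 4

[Q(√258):Q] = 2 (min poly x^2 - 258, irreducible since 258 is squarefree > 1). For the top step, suppose √129 ∈ Q(√258), say √129 = c + d√258 with c, d ∈ Q. Squaring: 129 = c^2 + 258d^2 + 2cd√258. Since √258 ∉ Q this forces 2cd = 0. If d = 0 then √129 = c ∈ Q, contradicting 129 squarefree > 1. If c = 0 then 129 = 258d^2, so 258·129 = (258d)^2 is a perfect square in Q — but 258·129 = 33282 is not a perfect square (since 258 and 129 are distinct squarefree integers). Contradiction. Hence √129 ∉ Q(√258), so x^2 - 129 stays irreducible over Q(√258) and [Q(√258, √129) : Q(√258)] = 2. By the tower law, [Q(√258, √129) : Q] = 2 · 2 = 4.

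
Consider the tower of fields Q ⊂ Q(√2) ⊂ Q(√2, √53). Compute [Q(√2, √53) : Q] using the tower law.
[Q(√2, √53) : Q] = 4

[Q(√2):Q] = 2 (min poly x^2 - 2, irreducible since 2 is squarefree > 1). For the top step, suppose √53 ∈ Q(√2), say √53 = c + d√2 with c, d ∈ Q. Squaring: 53 = c^2 + 2d^2 + 2cd√2. Since √2 ∉ Q this forces 2cd = 0. If d = 0 then √53 = c ∈ Q, contradicting 53 squarefree > 1. If c = 0 then 53 = 2d^2, so 2·53 = (2d)^2 is a perfect square in Q — but 2·53 = 106 is not a perfect square (since 2 and 53 are distinct squarefree integers). Contradiction. Hence √53 ∉ Q(√2), so x^2 - 53 stays irreducible over Q(√2) and [Q(√2, √53) : Q(√2)] = 2. By the tower law, [Q(√2, √53) : Q] = 2 · 2 = 4.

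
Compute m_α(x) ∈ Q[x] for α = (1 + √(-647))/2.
m_α(x) = x^2 - x + 162

From 2α - 1 = √(-647), squaring gives (2α - 1)^2 = -647, i.e. 4α^2 - 4α + 1 = -647, so α^2 - α + (1 + 647)/4 = 0. Since -647 ≡ 1 (mod 4), (1 + 647)/4 = 162 ∈ Z. The polynomial x^2 - x + 162 has discriminant 1 - 4·(162) = -647, which is not a perfect square in Q (d = -647 is squarefree and ≠ 1), so x^2 - x + 162 is irreducible over Q. It is the minimal polynomial of α.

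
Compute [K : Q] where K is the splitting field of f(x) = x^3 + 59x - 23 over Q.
[K : Q] = 6

By the rational root test, any rational root of the monic integer polynomial f(x) = x^3 + 59x - 23 must be an integer dividing the constant term -23, i.e. one of ±{1, 23}. Evaluating: f(1) = 37, f(-1) = -83, f(23) = 13501, f(-23) = -13547; none is 0, so f has no rational root and is therefore irreducible over Q (a cubic with no linear factor over a field is irreducible). For an irreducible cubic, the Galois group is A_3 or S_3 according as the discriminant disc(f) = -4a^3 - 27b^2 = -4·(59)^3 - 27·(-23)^2 = -835799 is or is not a square in Q. Here disc(f) = -835799 is not a perfect square in Q, so the Galois group of f over Q is not contained in A_3 and must be all of S_3. The splitting field has degree |S_3| = 6 over Q, so [K : Q] = 6.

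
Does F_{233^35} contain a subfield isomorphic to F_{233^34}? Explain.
No: F_{233^34} is not a subfield of F_{233^35}

F_{p^m} embeds in F_{p^n} iff m | n. Here 34 ∤ 35 (since 35 = 1·34 + 1 with remainder 1 ≠ 0), so F_{233^34} is not a subfield of F_{233^35}. Equivalently: if it were, the tower law would give 34 = [F_{233^34}:F_233] dividing [F_{233^35}:F_233] = 35, contradiction.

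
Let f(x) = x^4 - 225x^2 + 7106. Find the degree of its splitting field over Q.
[K : Q] = 4

Solving the quadratic in x^2: x^2 = (225 ± √(225^2 - 4·7106))/2 = (225 ± √22201)/2 = (225 ± 149)/2, giving x^2 = 187 or x^2 = 38. So f(x) = (x^2 - 187)(x^2 - 38) and the roots of f are ±√187, ±√38. Hence the splitting field is K = Q(√187, √38). Since 187 and 38 are distinct squarefree integers > 1, their product 7106 is not a perfect square, so √38 ∉ Q(√187). By the tower law [K:Q] = [Q(√187,√38):Q(√187)] · [Q(√187):Q] = 2 · 2 = 4.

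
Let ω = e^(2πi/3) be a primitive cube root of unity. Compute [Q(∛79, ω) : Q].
[Q(∛79, ω) : Q] = 6

[Q(∛79):Q] = 3 (min poly x^3 - 79, irreducible since 79 is not a perfect cube). [Q(ω):Q] = 2 (min poly x^2 + x + 1). Since Q(∛79) ⊂ R and ω ∉ R, we have ω ∉ Q(∛79), so x^2 + x + 1 remains irreducible over Q(∛79) and [Q(∛79, ω) : Q(∛79)] = 2. By the tower law, [Q(∛79, ω) : Q] = 3 · 2 = 6. (In fact Q(∛79, ω) is the splitting field of x^3 - 79 over Q.)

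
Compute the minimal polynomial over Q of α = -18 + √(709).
m_α(x) = x^2 + 36x - 385

From α + 18 = √(709), squaring gives (α + 18)^2 = 709, i.e. α^2 + 36α + 324 = 709, so α^2 + 36α - 385 = 0. The discriminant of x^2 + 36x - 385 is (36)^2 - 4·(-385) = 1296 + 1540 = 2836, and 4·(709) is not a perfect square in Q since 709 is squarefree and ≠ 1. Hence x^2 + 36x - 385 is irreducible over Q and is the minimal polynomial of α.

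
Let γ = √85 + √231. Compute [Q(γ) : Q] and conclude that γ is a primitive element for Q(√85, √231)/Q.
[Q(γ) : Q] = 4 (equivalently, Q(γ) = Q(√85, √231))

Obviously Q(γ) ⊆ Q(√85, √231), and [Q(√85, √231):Q] = 4 (since 85, 231 are distinct squarefree integers > 1 with 19635 not a perfect square). To show equality we compute the minimal polynomial of γ. From γ = √85 + √231: γ^2 = 85 + 2√(19635) + 231 = 316 + 2√(19635), so γ^2 - 316 = 2√(19635); squaring, (γ^2 - 316)^2 = 4·19635, i.e. γ^4 - 632γ^2 + 99856 - 78540 = 0, i.e. γ^4 - 632γ^2 + 21316 = 0. So γ is a root of x^4 - 632x^2 + 21316. This polynomial is irreducible over Q: it has no rational root (each ±√85 ± √231 is irrational), and any factorization into two quadratics over Q would force √(19635) ∈ Q (pairing opposite roots) or √85, √231 ∈ Q (other pairings), all impossible. Hence [Q(γ):Q] = 4 = [Q(√85, √231):Q], so Q(γ) = Q(√85, √231).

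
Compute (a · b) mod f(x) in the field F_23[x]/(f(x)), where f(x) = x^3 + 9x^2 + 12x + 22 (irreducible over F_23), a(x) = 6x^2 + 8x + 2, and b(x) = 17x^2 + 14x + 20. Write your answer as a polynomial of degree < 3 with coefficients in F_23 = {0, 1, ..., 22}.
a · b ≡ 11x^2 + 18x + 9 (mod f(x))

Multiply in F_23[x]: a(x)·b(x) = (6x^2 + 8x + 2)·(17x^2 + 14x + 20) = 10x^4 + 13x^3 + 13x^2 + 4x + 17. This has degree ≥ 3, so divide by f(x) over F_23: 10x^4 + 13x^3 + 13x^2 + 4x + 17 = (10x + 15)·(x^3 + 9x^2 + 12x + 22) + (11x^2 + 18x + 9). Hence a·b ≡ 11x^2 + 18x + 9 (mod f). (F_23[x]/(f) is a field with 23^3 = 12167 elements since f is irreducible of degree 3.)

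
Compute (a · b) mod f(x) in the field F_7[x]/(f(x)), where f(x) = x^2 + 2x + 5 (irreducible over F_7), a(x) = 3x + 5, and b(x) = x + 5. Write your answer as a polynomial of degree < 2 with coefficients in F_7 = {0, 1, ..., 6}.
a · b ≡ 3 (mod f(x))

Multiply in F_7[x]: a(x)·b(x) = (3x + 5)·(x + 5) = 3x^2 + 6x + 4. This has degree ≥ 2, so divide by f(x) over F_7: 3x^2 + 6x + 4 = (3)·(x^2 + 2x + 5) + (3). Hence a·b ≡ 3 (mod f). (F_7[x]/(f) is a field with 7^2 = 49 elements since f is irreducible of degree 2.)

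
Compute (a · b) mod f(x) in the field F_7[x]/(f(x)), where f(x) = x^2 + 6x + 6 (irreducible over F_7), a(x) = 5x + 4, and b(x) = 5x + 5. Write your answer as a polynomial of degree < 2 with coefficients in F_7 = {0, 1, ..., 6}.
a · b ≡ 3 (mod f(x))

Multiply in F_7[x]: a(x)·b(x) = (5x + 4)·(5x + 5) = 4x^2 + 3x + 6. This has degree ≥ 2, so divide by f(x) over F_7: 4x^2 + 3x + 6 = (4)·(x^2 + 6x + 6) + (3). Hence a·b ≡ 3 (mod f). (F_7[x]/(f) is a field with 7^2 = 49 elements since f is irreducible of degree 2.)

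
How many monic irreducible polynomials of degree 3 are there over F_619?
There are 79058680 monic irreducible polynomials of degree 3 over F_619

Each element of F_{619^3} that lies in no proper subfield is a root of exactly one monic irreducible of degree 3 over F_619, and each such polynomial has 3 distinct roots in F_{619^3}. By Möbius inversion the count is N_619(3) = (1/3) Σ_{d|3} μ(3/d) · 619^d = (1/3)(μ(3)·619^1 + μ(1)·619^3) = 237176040/3 = 79058680.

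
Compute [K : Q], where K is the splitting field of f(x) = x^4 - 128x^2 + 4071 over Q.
[K : Q] = 4

Solving the quadratic in x^2: x^2 = (128 ± √(128^2 - 4·4071))/2 = (128 ± √100)/2 = (128 ± 10)/2, giving x^2 = 59 or x^2 = 69. So f(x) = (x^2 - 59)(x^2 - 69) and the roots of f are ±√59, ±√69. Hence the splitting field is K = Q(√59, √69). Since 59 and 69 are distinct squarefree integers > 1, their product 4071 is not a perfect square, so √69 ∉ Q(√59). By the tower law [K:Q] = [Q(√59,√69):Q(√59)] · [Q(√59):Q] = 2 · 2 = 4.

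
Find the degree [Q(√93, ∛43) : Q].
[Q(√93, ∛43) : Q] = 6

Let L = Q(√93, ∛43). Since Q(√93) ⊂ L and [Q(√93):Q] = 2, the tower law gives 2 | [L:Q]. Likewise Q(∛43) ⊂ L with [Q(∛43):Q] = 3 (because 43 is not a perfect cube), so 3 | [L:Q]. As gcd(2,3) = 1, [L:Q] is divisible by 6. Conversely L is generated over Q by √93 and ∛43, so [L:Q] ≤ 2·3 = 6. Therefore [Q(√93, ∛43) : Q] = 6.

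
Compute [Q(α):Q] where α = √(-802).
[Q(α):Q] = 2

[Q(α):Q] equals the degree of the minimal polynomial of α. Here α^2 = -802 and x^2 + 802 is irreducible (d = -802 is squarefree, ≠ 1, hence not a square), so deg(m_α) = 2. Thus [Q(α):Q] = 2.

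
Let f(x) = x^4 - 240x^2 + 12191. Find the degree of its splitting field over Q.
[K : Q] = 4

Solving the quadratic in x^2: x^2 = (240 ± √(240^2 - 4·12191))/2 = (240 ± √8836)/2 = (240 ± 94)/2, giving x^2 = 167 or x^2 = 73. So f(x) = (x^2 - 167)(x^2 - 73) and the roots of f are ±√167, ±√73. Hence the splitting field is K = Q(√167, √73). Since 167 and 73 are distinct squarefree integers > 1, their product 12191 is not a perfect square, so √73 ∉ Q(√167). By the tower law [K:Q] = [Q(√167,√73):Q(√167)] · [Q(√167):Q] = 2 · 2 = 4.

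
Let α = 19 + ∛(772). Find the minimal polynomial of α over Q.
m_α(x) = x^3 - 57x^2 + 1083x - 7631

Set β = α - 19 = ∛(772), so β^3 = 772. Then (α - 19)^3 - 772 = 0, i.e. α is a root of g(x) = (x - 19)^3 - 772 = x^3 - 57x^2 + 1083x - 7631. Since g(x) = h(x - 19) where h(x) = x^3 - 772, and h is irreducible over Q (because 772 is not a perfect cube, so h has no rational root, and a monic cubic with no rational root is irreducible), g is also irreducible (irreducibility is preserved under the substitution x → x - 19). Hence m_α(x) = x^3 - 57x^2 + 1083x - 7631.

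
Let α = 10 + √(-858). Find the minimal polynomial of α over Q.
m_α(x) = x^2 - 20x + 958

From α - 10 = √(-858), squaring gives (α - 10)^2 = -858, i.e. α^2 - 20α + 100 = -858, so α^2 - 20α + 958 = 0. The discriminant of x^2 - 20x + 958 is (-20)^2 - 4·(958) = 400 - 3832 = -3432, and 4·(-858) is not a perfect square in Q since -858 is squarefree and ≠ 1. Hence x^2 - 20x + 958 is irreducible over Q and is the minimal polynomial of α.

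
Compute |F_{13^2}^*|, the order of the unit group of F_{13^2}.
|F_{13^2}^*| = 168

F_{13^2} has 13^2 = 169 elements; its multiplicative group consists of all nonzero elements, so |F_{13^2}^*| = 169 - 1 = 168. (It is cyclic since any finite subgroup of the multiplicative group of a field is cyclic.)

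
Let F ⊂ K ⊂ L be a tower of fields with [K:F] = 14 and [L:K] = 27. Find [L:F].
[L:F] = 378

The tower law says that for any tower of field extensions F ⊂ K ⊂ L with finite degrees, [L:F] = [L:K] · [K:F]. Here this gives [L:F] = 27 · 14 = 378.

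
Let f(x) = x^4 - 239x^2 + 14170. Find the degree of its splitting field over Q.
[K : Q] = 4

Solving the quadratic in x^2: x^2 = (239 ± √(239^2 - 4·14170))/2 = (239 ± √441)/2 = (239 ± 21)/2, giving x^2 = 109 or x^2 = 130. So f(x) = (x^2 - 109)(x^2 - 130) and the roots of f are ±√109, ±√130. Hence the splitting field is K = Q(√109, √130). Since 109 and 130 are distinct squarefree integers > 1, their product 14170 is not a perfect square, so √130 ∉ Q(√109). By the tower law [K:Q] = [Q(√109,√130):Q(√109)] · [Q(√109):Q] = 2 · 2 = 4.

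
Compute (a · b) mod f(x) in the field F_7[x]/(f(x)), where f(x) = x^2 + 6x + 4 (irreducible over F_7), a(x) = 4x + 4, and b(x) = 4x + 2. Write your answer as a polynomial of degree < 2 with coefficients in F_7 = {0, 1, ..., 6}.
a · b ≡ 5x (mod f(x))

Multiply in F_7[x]: a(x)·b(x) = (4x + 4)·(4x + 2) = 2x^2 + 3x + 1. This has degree ≥ 2, so divide by f(x) over F_7: 2x^2 + 3x + 1 = (2)·(x^2 + 6x + 4) + (5x). Hence a·b ≡ 5x (mod f). (F_7[x]/(f) is a field with 7^2 = 49 elements since f is irreducible of degree 2.)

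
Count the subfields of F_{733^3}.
F_{733^3} has 2 subfields

The subfields of F_{p^n} are exactly the fields F_{p^d} for d | n (each is the fixed field of the unique index-d subgroup of Gal(F_{p^n}/F_p) ≅ Z/nZ). The divisors of n = 3 are {1, 3}, giving 2 subfields: F_{733^1}, F_{733^3}.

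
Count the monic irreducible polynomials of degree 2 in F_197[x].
There are 19306 monic irreducible polynomials of degree 2 over F_197

Each element of F_{197^2} that lies in no proper subfield is a root of exactly one monic irreducible of degree 2 over F_197, and each such polynomial has 2 distinct roots in F_{197^2}. By Möbius inversion the count is N_197(2) = (1/2) Σ_{d|2} μ(2/d) · 197^d = (1/2)(μ(2)·197^1 + μ(1)·197^2) = 38612/2 = 19306.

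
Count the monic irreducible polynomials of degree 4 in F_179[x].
There are 256648410 monic irreducible polynomials of degree 4 over F_179

Each element of F_{179^4} that lies in no proper subfield is a root of exactly one monic irreducible of degree 4 over F_179, and each such polynomial has 4 distinct roots in F_{179^4}. By Möbius inversion the count is N_179(4) = (1/4) Σ_{d|4} μ(4/d) · 179^d = (1/4)(μ(4)·179^1 + μ(2)·179^2 + μ(1)·179^4) = 1026593640/4 = 256648410.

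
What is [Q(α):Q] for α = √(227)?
[Q(α):Q] = 2

[Q(α):Q] equals the degree of the minimal polynomial of α. Here α^2 = 227 and x^2 - 227 is irreducible (d = 227 is squarefree, ≠ 1, hence not a square), so deg(m_α) = 2. Thus [Q(α):Q] = 2.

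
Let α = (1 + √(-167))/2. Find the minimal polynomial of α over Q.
m_α(x) = x^2 - x + 42

From 2α - 1 = √(-167), squaring gives (2α - 1)^2 = -167, i.e. 4α^2 - 4α + 1 = -167, so α^2 - α + (1 + 167)/4 = 0. Since -167 ≡ 1 (mod 4), (1 + 167)/4 = 42 ∈ Z. The polynomial x^2 - x + 42 has discriminant 1 - 4·(42) = -167, which is not a perfect square in Q (d = -167 is squarefree and ≠ 1), so x^2 - x + 42 is irreducible over Q. It is the minimal polynomial of α.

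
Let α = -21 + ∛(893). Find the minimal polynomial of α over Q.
m_α(x) = x^3 + 63x^2 + 1323x + 8368

Set β = α + 21 = ∛(893), so β^3 = 893. Then (α + 21)^3 - 893 = 0, i.e. α is a root of g(x) = (x + 21)^3 - 893 = x^3 + 63x^2 + 1323x + 8368. Since g(x) = h(x + 21) where h(x) = x^3 - 893, and h is irreducible over Q (because 893 is not a perfect cube, so h has no rational root, and a monic cubic with no rational root is irreducible), g is also irreducible (irreducibility is preserved under the substitution x → x + 21). Hence m_α(x) = x^3 + 63x^2 + 1323x + 8368.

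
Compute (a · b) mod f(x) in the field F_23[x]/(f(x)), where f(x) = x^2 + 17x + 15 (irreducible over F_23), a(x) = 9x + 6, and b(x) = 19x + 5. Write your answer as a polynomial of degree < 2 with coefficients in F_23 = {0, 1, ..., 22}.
a · b ≡ 12x + 18 (mod f(x))

Multiply in F_23[x]: a(x)·b(x) = (9x + 6)·(19x + 5) = 10x^2 + 21x + 7. This has degree ≥ 2, so divide by f(x) over F_23: 10x^2 + 21x + 7 = (10)·(x^2 + 17x + 15) + (12x + 18). Hence a·b ≡ 12x + 18 (mod f). (F_23[x]/(f) is a field with 23^2 = 529 elements since f is irreducible of degree 2.)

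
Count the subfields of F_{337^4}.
F_{337^4} has 3 subfields

The subfields of F_{p^n} are exactly the fields F_{p^d} for d | n (each is the fixed field of the unique index-d subgroup of Gal(F_{p^n}/F_p) ≅ Z/nZ). The divisors of n = 4 are {1, 2, 4}, giving 3 subfields: F_{337^1}, F_{337^2}, F_{337^4}.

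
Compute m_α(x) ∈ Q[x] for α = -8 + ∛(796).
m_α(x) = x^3 + 24x^2 + 192x - 284

Set β = α + 8 = ∛(796), so β^3 = 796. Then (α + 8)^3 - 796 = 0, i.e. α is a root of g(x) = (x + 8)^3 - 796 = x^3 + 24x^2 + 192x - 284. Since g(x) = h(x + 8) where h(x) = x^3 - 796, and h is irreducible over Q (because 796 is not a perfect cube, so h has no rational root, and a monic cubic with no rational root is irreducible), g is also irreducible (irreducibility is preserved under the substitution x → x + 8). Hence m_α(x) = x^3 + 24x^2 + 192x - 284.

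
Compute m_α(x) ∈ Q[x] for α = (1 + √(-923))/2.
m_α(x) = x^2 - x + 231

From 2α - 1 = √(-923), squaring gives (2α - 1)^2 = -923, i.e. 4α^2 - 4α + 1 = -923, so α^2 - α + (1 + 923)/4 = 0. Since -923 ≡ 1 (mod 4), (1 + 923)/4 = 231 ∈ Z. The polynomial x^2 - x + 231 has discriminant 1 - 4·(231) = -923, which is not a perfect square in Q (d = -923 is squarefree and ≠ 1), so x^2 - x + 231 is irreducible over Q. It is the minimal polynomial of α.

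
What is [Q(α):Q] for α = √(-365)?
[Q(α):Q] = 2

[Q(α):Q] equals the degree of the minimal polynomial of α. Here α^2 = -365 and x^2 + 365 is irreducible (d = -365 is squarefree, ≠ 1, hence not a square), so deg(m_α) = 2. Thus [Q(α):Q] = 2.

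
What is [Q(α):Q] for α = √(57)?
[Q(α):Q] = 2

[Q(α):Q] equals the degree of the minimal polynomial of α. Here α^2 = 57 and x^2 - 57 is irreducible (d = 57 is squarefree, ≠ 1, hence not a square), so deg(m_α) = 2. Thus [Q(α):Q] = 2.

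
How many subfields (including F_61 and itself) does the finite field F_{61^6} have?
F_{61^6} has 4 subfields

The subfields of F_{p^n} are exactly the fields F_{p^d} for d | n (each is the fixed field of the unique index-d subgroup of Gal(F_{p^n}/F_p) ≅ Z/nZ). The divisors of n = 6 are {1, 2, 3, 6}, giving 4 subfields: F_{61^1}, F_{61^2}, F_{61^3}, F_{61^6}.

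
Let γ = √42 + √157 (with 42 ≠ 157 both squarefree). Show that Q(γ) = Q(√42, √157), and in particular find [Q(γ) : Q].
[Q(γ) : Q] = 4 (equivalently, Q(γ) = Q(√42, √157))

Obviously Q(γ) ⊆ Q(√42, √157), and [Q(√42, √157):Q] = 4 (since 42, 157 are distinct squarefree integers > 1 with 6594 not a perfect square). To show equality we compute the minimal polynomial of γ. From γ = √42 + √157: γ^2 = 42 + 2√(6594) + 157 = 199 + 2√(6594), so γ^2 - 199 = 2√(6594); squaring, (γ^2 - 199)^2 = 4·6594, i.e. γ^4 - 398γ^2 + 39601 - 26376 = 0, i.e. γ^4 - 398γ^2 + 13225 = 0. So γ is a root of x^4 - 398x^2 + 13225. This polynomial is irreducible over Q: it has no rational root (each ±√42 ± √157 is irrational), and any factorization into two quadratics over Q would force √(6594) ∈ Q (pairing opposite roots) or √42, √157 ∈ Q (other pairings), all impossible. Hence [Q(γ):Q] = 4 = [Q(√42, √157):Q], so Q(γ) = Q(√42, √157).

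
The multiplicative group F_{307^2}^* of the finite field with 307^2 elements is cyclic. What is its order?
|F_{307^2}^*| = 94248

F_{307^2} has 307^2 = 94249 elements; its multiplicative group consists of all nonzero elements, so |F_{307^2}^*| = 94249 - 1 = 94248. (It is cyclic since any finite subgroup of the multiplicative group of a field is cyclic.)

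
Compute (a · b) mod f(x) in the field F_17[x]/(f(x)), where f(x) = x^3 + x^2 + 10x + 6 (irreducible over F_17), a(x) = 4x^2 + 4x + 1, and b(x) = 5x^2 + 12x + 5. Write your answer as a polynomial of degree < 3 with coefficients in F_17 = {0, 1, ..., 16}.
a · b ≡ 12x^2 + 10x + 6 (mod f(x))

Multiply in F_17[x]: a(x)·b(x) = (4x^2 + 4x + 1)·(5x^2 + 12x + 5) = 3x^4 + 5x^2 + 15x + 5. This has degree ≥ 3, so divide by f(x) over F_17: 3x^4 + 5x^2 + 15x + 5 = (3x + 14)·(x^3 + x^2 + 10x + 6) + (12x^2 + 10x + 6). Hence a·b ≡ 12x^2 + 10x + 6 (mod f). (F_17[x]/(f) is a field with 17^3 = 4913 elements since f is irreducible of degree 3.)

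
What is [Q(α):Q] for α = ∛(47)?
[Q(α):Q] = 3

The minimal polynomial of α is x^3 - 47, irreducible over Q since 47 is not a perfect cube (so x^3 - 47 has no rational root). Hence [Q(α):Q] = deg(m_α) = 3.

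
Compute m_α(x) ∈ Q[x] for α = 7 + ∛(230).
m_α(x) = x^3 - 21x^2 + 147x - 573

Set β = α - 7 = ∛(230), so β^3 = 230. Then (α - 7)^3 - 230 = 0, i.e. α is a root of g(x) = (x - 7)^3 - 230 = x^3 - 21x^2 + 147x - 573. Since g(x) = h(x - 7) where h(x) = x^3 - 230, and h is irreducible over Q (because 230 is not a perfect cube, so h has no rational root, and a monic cubic with no rational root is irreducible), g is also irreducible (irreducibility is preserved under the substitution x → x - 7). Hence m_α(x) = x^3 - 21x^2 + 147x - 573.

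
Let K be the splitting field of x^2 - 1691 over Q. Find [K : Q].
[K : Q] = 2

f(x) = x^2 - 1691 factors as (x - √1691)(x + √1691). The splitting field is K = Q(√1691). Since 1691 is squarefree and > 1, it is not a perfect square, so x^2 - 1691 is irreducible over Q and [Q(√1691) : Q] = 2. Hence [K : Q] = 2.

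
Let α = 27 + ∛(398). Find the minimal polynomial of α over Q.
m_α(x) = x^3 - 81x^2 + 2187x - 20081

Set β = α - 27 = ∛(398), so β^3 = 398. Then (α - 27)^3 - 398 = 0, i.e. α is a root of g(x) = (x - 27)^3 - 398 = x^3 - 81x^2 + 2187x - 20081. Since g(x) = h(x - 27) where h(x) = x^3 - 398, and h is irreducible over Q (because 398 is not a perfect cube, so h has no rational root, and a monic cubic with no rational root is irreducible), g is also irreducible (irreducibility is preserved under the substitution x → x - 27). Hence m_α(x) = x^3 - 81x^2 + 2187x - 20081.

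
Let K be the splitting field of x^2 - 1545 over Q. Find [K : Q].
[K : Q] = 2

f(x) = x^2 - 1545 factors as (x - √1545)(x + √1545). The splitting field is K = Q(√1545). Since 1545 is squarefree and > 1, it is not a perfect square, so x^2 - 1545 is irreducible over Q and [Q(√1545) : Q] = 2. Hence [K : Q] = 2.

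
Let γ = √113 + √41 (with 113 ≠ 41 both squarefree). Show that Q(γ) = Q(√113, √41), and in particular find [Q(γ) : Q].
[Q(γ) : Q] = 4 (equivalently, Q(γ) = Q(√113, √41))

Obviously Q(γ) ⊆ Q(√113, √41), and [Q(√113, √41):Q] = 4 (since 113, 41 are distinct squarefree integers > 1 with 4633 not a perfect square). To show equality we compute the minimal polynomial of γ. From γ = √113 + √41: γ^2 = 113 + 2√(4633) + 41 = 154 + 2√(4633), so γ^2 - 154 = 2√(4633); squaring, (γ^2 - 154)^2 = 4·4633, i.e. γ^4 - 308γ^2 + 23716 - 18532 = 0, i.e. γ^4 - 308γ^2 + 5184 = 0. So γ is a root of x^4 - 308x^2 + 5184. This polynomial is irreducible over Q: it has no rational root (each ±√113 ± √41 is irrational), and any factorization into two quadratics over Q would force √(4633) ∈ Q (pairing opposite roots) or √113, √41 ∈ Q (other pairings), all impossible. Hence [Q(γ):Q] = 4 = [Q(√113, √41):Q], so Q(γ) = Q(√113, √41).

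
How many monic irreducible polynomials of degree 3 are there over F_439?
There are 28201360 monic irreducible polynomials of degree 3 over F_439

Each element of F_{439^3} that lies in no proper subfield is a root of exactly one monic irreducible of degree 3 over F_439, and each such polynomial has 3 distinct roots in F_{439^3}. By Möbius inversion the count is N_439(3) = (1/3) Σ_{d|3} μ(3/d) · 439^d = (1/3)(μ(3)·439^1 + μ(1)·439^3) = 84604080/3 = 28201360.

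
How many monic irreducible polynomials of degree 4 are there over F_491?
There are 14529951870 monic irreducible polynomials of degree 4 over F_491

Each element of F_{491^4} that lies in no proper subfield is a root of exactly one monic irreducible of degree 4 over F_491, and each such polynomial has 4 distinct roots in F_{491^4}. By Möbius inversion the count is N_491(4) = (1/4) Σ_{d|4} μ(4/d) · 491^d = (1/4)(μ(4)·491^1 + μ(2)·491^2 + μ(1)·491^4) = 58119807480/4 = 14529951870.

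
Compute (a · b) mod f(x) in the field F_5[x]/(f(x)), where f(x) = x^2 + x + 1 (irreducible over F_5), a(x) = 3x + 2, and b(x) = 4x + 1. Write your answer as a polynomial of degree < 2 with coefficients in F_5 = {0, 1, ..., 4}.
a · b ≡ 4x (mod f(x))

Multiply in F_5[x]: a(x)·b(x) = (3x + 2)·(4x + 1) = 2x^2 + x + 2. This has degree ≥ 2, so divide by f(x) over F_5: 2x^2 + x + 2 = (2)·(x^2 + x + 1) + (4x). Hence a·b ≡ 4x (mod f). (F_5[x]/(f) is a field with 5^2 = 25 elements since f is irreducible of degree 2.)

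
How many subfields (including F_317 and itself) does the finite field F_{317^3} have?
F_{317^3} has 2 subfields

The subfields of F_{p^n} are exactly the fields F_{p^d} for d | n (each is the fixed field of the unique index-d subgroup of Gal(F_{p^n}/F_p) ≅ Z/nZ). The divisors of n = 3 are {1, 3}, giving 2 subfields: F_{317^1}, F_{317^3}.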